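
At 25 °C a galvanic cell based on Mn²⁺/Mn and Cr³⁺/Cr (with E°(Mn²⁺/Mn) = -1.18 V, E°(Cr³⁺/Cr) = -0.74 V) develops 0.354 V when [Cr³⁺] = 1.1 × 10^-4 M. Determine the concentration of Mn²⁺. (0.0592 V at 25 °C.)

1.8 M

From the Nernst equation, log Q = n(E° − E)/0.0592 = 6(0.44 − 0.354)/0.0592 = 8.716, so Q = 5.2 × 10^8.
With Q = [Mn²⁺]^3/[Cr³⁺]^2 and the known concentrations, [Mn²⁺]^3 in the numerator gives [Mn²⁺] = 1.8 M.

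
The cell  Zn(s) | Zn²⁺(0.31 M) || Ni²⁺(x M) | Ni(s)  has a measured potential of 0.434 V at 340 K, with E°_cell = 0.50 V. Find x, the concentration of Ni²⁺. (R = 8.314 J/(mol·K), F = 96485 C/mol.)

From the Nernst equation, ln Q = nF(E° − E)/RT = 2×96485×(0.50 − 0.434)/(8.314×340) = 4.506, so Q = 90.5.
With Q = [Zn²⁺]/[Ni²⁺] and the known concentrations, [Ni²⁺] in the denominator gives [Ni²⁺] = 0.0034 M.

0.0034 M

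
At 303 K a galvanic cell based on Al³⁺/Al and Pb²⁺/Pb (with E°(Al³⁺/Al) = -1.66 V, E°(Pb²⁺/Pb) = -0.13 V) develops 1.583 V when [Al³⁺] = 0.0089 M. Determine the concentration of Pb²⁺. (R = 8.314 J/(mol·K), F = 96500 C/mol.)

From the Nernst equation, ln Q = nF(E° − E)/RT = 6×96500×(1.53 − 1.583)/(8.314×303) = -12.182, so Q = 5.12 × 10^-6.
With Q = [Al³⁺]^2/[Pb²⁺]^3 and the known concentrations, [Pb²⁺]^3 in the denominator gives [Pb²⁺] = 2.5 M.

2.5 M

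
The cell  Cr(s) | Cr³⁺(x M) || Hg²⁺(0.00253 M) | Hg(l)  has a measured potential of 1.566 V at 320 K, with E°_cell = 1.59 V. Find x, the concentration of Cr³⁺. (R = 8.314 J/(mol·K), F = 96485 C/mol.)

From the Nernst equation, ln Q = nF(E° − E)/RT = 6×96485×(1.59 − 1.566)/(8.314×320) = 5.222, so Q = 185.
With Q = [Cr³⁺]^2/[Hg²⁺]^3 and the known concentrations, [Cr³⁺]^2 in the numerator gives [Cr³⁺] = 0.0017 M.

0.0017 M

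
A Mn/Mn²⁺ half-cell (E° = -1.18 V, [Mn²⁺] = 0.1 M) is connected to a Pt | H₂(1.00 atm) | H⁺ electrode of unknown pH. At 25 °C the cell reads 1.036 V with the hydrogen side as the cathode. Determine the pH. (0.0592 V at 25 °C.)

pH = 2.93

E°_cell = 1.18 V and n = 2.
log Q = n(E° − E)/0.0592 = 2×(1.18 − 1.036)/0.0592 = 4.865.
With Q = [Mn²⁺]·P(H₂) / [H⁺]^2, solving for [H⁺] gives log[H⁺] = -2.932, so pH = 2.93.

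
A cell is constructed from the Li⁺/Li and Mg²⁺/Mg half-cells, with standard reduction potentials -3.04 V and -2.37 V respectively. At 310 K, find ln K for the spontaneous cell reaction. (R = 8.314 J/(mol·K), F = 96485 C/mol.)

E°_cell = -2.37 − (-3.04) = 0.67 V, with n = 2 electrons transferred.
At equilibrium E = 0, so the Nernst equation gives ln K = nFE°/RT = (2)(96485)(0.67)/((8.314)(310)) = 50.16.

ln K = 50.2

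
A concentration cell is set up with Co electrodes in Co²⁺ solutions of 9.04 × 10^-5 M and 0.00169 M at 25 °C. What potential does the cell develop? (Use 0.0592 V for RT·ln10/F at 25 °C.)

Both half-cells are Co²⁺/Co, so E°_cell = 0. The concentrated side is the cathode; the cell reaction moves Co²⁺ from high to low concentration with n = 2.
Q = [Co²⁺]_dilute/[Co²⁺]_conc = 9.04 × 10^-5/0.00169 = 0.0535.
E = 0 − (0.0592/2) log Q = −(0.0592/2)(-1.272) = 0.0377 V.

0.038 V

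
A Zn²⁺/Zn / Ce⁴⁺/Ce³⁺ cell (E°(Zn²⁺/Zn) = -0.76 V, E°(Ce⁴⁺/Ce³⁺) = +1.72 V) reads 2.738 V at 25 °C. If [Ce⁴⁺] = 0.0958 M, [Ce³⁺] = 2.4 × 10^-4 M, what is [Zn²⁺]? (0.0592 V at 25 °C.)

From the Nernst equation, log Q = n(E° − E)/0.0592 = 2(2.48 − 2.738)/0.0592 = -8.716, so Q = 1.92 × 10^-9.
With Q = [Zn²⁺]·[Ce³⁺]^2/[Ce⁴⁺]^2 and the known concentrations, [Zn²⁺] in the numerator gives [Zn²⁺] = 3.1 × 10^-4 M.

3.1 × 10^-4 M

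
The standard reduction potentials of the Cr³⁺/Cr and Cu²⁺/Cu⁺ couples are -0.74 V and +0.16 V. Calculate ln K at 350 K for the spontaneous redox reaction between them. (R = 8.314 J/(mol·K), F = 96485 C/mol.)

ln K = 89.5

E°_cell = +0.16 − (-0.74) = 0.90 V, with n = 3 electrons transferred.
At equilibrium E = 0, so the Nernst equation gives ln K = nFE°/RT = (3)(96485)(0.90)/((8.314)(350)) = 89.53.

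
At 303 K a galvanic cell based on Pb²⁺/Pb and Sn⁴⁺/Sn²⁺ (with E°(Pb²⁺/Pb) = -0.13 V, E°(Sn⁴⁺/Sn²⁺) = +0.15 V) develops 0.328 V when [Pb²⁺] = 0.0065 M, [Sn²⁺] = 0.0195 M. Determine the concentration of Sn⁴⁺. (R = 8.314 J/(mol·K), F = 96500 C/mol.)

From the Nernst equation, ln Q = nF(E° − E)/RT = 2×96500×(0.28 − 0.328)/(8.314×303) = -3.677, so Q = 0.0253.
With Q = [Pb²⁺]·[Sn²⁺]/[Sn⁴⁺] and the known concentrations, [Sn⁴⁺] in the denominator gives [Sn⁴⁺] = 0.005 M.

0.005 M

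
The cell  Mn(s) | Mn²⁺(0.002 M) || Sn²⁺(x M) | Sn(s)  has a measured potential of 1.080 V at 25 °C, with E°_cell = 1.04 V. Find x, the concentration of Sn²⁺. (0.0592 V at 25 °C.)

From the Nernst equation, log Q = n(E° − E)/0.0592 = 2(1.04 − 1.080)/0.0592 = -1.351, so Q = 0.0445.
With Q = [Mn²⁺]/[Sn²⁺] and the known concentrations, [Sn²⁺] in the denominator gives [Sn²⁺] = 0.045 M.

0.045 M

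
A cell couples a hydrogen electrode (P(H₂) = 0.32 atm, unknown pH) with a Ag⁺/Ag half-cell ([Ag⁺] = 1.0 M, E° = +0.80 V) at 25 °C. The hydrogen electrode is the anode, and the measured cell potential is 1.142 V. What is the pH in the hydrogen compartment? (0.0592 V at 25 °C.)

E°_cell = 0.80 V and n = 2.
log Q = n(E° − E)/0.0592 = 2×(0.80 − 1.142)/0.0592 = -11.554.
With Q = [H⁺]^2 / ([Ag⁺]^2·P(H₂)), solving for [H⁺] gives log[H⁺] = -6.024, so pH = 6.02.

pH = 6.02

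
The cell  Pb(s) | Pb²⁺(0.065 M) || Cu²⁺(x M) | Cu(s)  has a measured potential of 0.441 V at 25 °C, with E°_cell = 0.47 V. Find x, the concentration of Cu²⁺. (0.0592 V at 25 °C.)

0.0068 M

From the Nernst equation, log Q = n(E° − E)/0.0592 = 2(0.47 − 0.441)/0.0592 = 0.980, so Q = 9.54.
With Q = [Pb²⁺]/[Cu²⁺] and the known concentrations, [Cu²⁺] in the denominator gives [Cu²⁺] = 0.0068 M.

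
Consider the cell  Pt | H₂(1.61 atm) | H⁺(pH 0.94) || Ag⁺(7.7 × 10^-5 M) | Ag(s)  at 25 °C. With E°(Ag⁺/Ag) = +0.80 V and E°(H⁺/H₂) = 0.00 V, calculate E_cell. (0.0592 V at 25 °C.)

0.62 V

The Ag⁺/Ag couple is the cathode, so E°_cell = 0.80 V; n = 2.
[H⁺] = 10^(−0.94) = 0.11 M, and Q = [H⁺]^2 / ([Ag⁺]^2·P(H₂)) = 1.38 × 10^6.
E = E° − (0.0592/2) log Q = 0.80 − (0.0592/2)(6.140) = 0.618 V.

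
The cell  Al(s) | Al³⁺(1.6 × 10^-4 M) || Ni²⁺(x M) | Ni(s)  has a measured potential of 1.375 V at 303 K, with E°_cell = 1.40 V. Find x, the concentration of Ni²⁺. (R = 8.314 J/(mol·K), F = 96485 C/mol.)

From the Nernst equation, ln Q = nF(E° − E)/RT = 6×96485×(1.40 − 1.375)/(8.314×303) = 5.745, so Q = 313.
With Q = [Al³⁺]^2/[Ni²⁺]^3 and the known concentrations, [Ni²⁺]^3 in the denominator gives [Ni²⁺] = 4.3 × 10^-4 M.

4.3 × 10^-4 M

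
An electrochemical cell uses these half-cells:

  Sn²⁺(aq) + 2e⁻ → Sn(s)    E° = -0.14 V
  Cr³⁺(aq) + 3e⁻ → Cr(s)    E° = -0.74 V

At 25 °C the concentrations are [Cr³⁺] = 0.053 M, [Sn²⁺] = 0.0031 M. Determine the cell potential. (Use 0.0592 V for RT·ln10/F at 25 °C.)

The Sn²⁺/Sn couple has the higher reduction potential and acts as the cathode, so E°_cell = -0.14 − (-0.74) = 0.60 V.
Balancing electrons gives n = 6; the reaction quotient is Q = [Cr³⁺]^2/[Sn²⁺]^3 = 9.43 × 10^4.
At 25 °C, E = E° − (0.0592/n) log Q = 0.60 − (0.0592/6)(4.974) = 0.600 − 0.049 = 0.551 V.

0.551 V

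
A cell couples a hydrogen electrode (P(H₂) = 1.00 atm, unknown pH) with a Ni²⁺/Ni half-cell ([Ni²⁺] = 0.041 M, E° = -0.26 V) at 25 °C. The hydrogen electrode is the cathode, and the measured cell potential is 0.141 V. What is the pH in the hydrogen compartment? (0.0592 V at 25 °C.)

pH = 2.70

E°_cell = 0.26 V and n = 2.
log Q = n(E° − E)/0.0592 = 2×(0.26 − 0.141)/0.0592 = 4.020.
With Q = [Ni²⁺]·P(H₂) / [H⁺]^2, solving for [H⁺] gives log[H⁺] = -2.704, so pH = 2.70.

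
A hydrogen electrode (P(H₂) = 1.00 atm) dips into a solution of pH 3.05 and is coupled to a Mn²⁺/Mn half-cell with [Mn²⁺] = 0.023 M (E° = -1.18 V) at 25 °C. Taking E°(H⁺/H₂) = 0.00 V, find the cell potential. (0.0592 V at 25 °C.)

1.05 V

The hydrogen couple is the cathode, so E°_cell = 1.18 V; n = 2.
[H⁺] = 10^(−3.05) = 8.9 × 10^-4 M, and Q = [Mn²⁺]·P(H₂) / [H⁺]^2 = 2.9 × 10^4.
E = E° − (0.0592/2) log Q = 1.18 − (0.0592/2)(4.462) = 1.048 V.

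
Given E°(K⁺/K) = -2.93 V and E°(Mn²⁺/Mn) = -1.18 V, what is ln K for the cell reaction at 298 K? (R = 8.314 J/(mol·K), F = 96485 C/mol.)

ln K = 136.3

E°_cell = -1.18 − (-2.93) = 1.75 V, with n = 2 electrons transferred.
At equilibrium E = 0, so the Nernst equation gives ln K = nFE°/RT = (2)(96485)(1.75)/((8.314)(298)) = 136.30.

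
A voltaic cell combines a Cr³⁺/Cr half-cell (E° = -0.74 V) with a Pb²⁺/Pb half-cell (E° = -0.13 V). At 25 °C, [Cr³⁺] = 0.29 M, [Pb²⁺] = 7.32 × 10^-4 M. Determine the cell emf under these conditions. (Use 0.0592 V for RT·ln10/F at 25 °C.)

The Pb²⁺/Pb couple has the higher reduction potential and acts as the cathode, so E°_cell = -0.13 − (-0.74) = 0.61 V.
Balancing electrons gives n = 6; the reaction quotient is Q = [Cr³⁺]^2/[Pb²⁺]^3 = 2.14 × 10^8.
At 25 °C, E = E° − (0.0592/n) log Q = 0.61 − (0.0592/6)(8.331) = 0.610 − 0.082 = 0.528 V.

0.528 V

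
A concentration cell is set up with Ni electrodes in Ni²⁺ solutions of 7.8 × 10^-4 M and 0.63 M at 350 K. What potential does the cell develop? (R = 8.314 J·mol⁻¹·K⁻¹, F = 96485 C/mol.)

0.10 V

Both half-cells are Ni²⁺/Ni, so E°_cell = 0. The concentrated side is the cathode; the cell reaction moves Ni²⁺ from high to low concentration with n = 2.
Q = [Ni²⁺]_dilute/[Ni²⁺]_conc = 7.8 × 10^-4/0.63 = 0.00124.
E = 0 − (RT/nF) ln Q = −((8.314×350)/(2×96485))(-6.694) = 0.1009 V.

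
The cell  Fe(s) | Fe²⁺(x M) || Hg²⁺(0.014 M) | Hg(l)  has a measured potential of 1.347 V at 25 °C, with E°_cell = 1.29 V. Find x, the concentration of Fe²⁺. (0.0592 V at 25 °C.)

From the Nernst equation, log Q = n(E° − E)/0.0592 = 2(1.29 − 1.347)/0.0592 = -1.926, so Q = 0.0119.
With Q = [Fe²⁺]/[Hg²⁺] and the known concentrations, [Fe²⁺] in the numerator gives [Fe²⁺] = 1.7 × 10^-4 M.

1.7 × 10^-4 M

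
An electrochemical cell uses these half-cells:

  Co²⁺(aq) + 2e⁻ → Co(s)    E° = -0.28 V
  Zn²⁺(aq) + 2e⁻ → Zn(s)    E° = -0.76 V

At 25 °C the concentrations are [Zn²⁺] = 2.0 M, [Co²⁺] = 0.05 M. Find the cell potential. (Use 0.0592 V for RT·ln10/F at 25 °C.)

0.433 V

The Co²⁺/Co couple has the higher reduction potential and acts as the cathode, so E°_cell = -0.28 − (-0.76) = 0.48 V.
Balancing electrons gives n = 2; the reaction quotient is Q = [Zn²⁺]/[Co²⁺] = 40.0.
At 25 °C, E = E° − (0.0592/n) log Q = 0.48 − (0.0592/2)(1.602) = 0.480 − 0.047 = 0.433 V.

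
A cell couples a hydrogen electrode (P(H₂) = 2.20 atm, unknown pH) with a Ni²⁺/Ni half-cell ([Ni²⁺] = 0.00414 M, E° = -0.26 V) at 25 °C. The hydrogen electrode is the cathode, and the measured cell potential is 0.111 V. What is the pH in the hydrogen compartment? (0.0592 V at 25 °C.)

pH = 3.54

E°_cell = 0.26 V and n = 2.
log Q = n(E° − E)/0.0592 = 2×(0.26 − 0.111)/0.0592 = 5.034.
With Q = [Ni²⁺]·P(H₂) / [H⁺]^2, solving for [H⁺] gives log[H⁺] = -3.537, so pH = 3.54.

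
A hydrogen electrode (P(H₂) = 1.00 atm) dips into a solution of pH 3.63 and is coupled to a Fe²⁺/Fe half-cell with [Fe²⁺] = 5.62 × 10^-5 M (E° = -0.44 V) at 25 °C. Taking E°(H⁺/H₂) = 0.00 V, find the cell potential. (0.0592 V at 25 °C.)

The hydrogen couple is the cathode, so E°_cell = 0.44 V; n = 2.
[H⁺] = 10^(−3.63) = 2.3 × 10^-4 M, and Q = [Fe²⁺]·P(H₂) / [H⁺]^2 = 1020.
E = E° − (0.0592/2) log Q = 0.44 − (0.0592/2)(3.010) = 0.351 V.

0.35 V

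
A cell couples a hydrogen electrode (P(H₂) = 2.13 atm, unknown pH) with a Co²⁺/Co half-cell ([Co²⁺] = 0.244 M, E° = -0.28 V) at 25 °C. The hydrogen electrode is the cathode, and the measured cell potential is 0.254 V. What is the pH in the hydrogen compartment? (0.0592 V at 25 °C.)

E°_cell = 0.28 V and n = 2.
log Q = n(E° − E)/0.0592 = 2×(0.28 − 0.254)/0.0592 = 0.878.
With Q = [Co²⁺]·P(H₂) / [H⁺]^2, solving for [H⁺] gives log[H⁺] = -0.581, so pH = 0.58.

pH = 0.58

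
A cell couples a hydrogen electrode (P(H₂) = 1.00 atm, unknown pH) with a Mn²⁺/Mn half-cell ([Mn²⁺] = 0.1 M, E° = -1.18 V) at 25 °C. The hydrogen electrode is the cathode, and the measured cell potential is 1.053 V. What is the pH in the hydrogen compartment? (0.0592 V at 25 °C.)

pH = 2.65

E°_cell = 1.18 V and n = 2.
log Q = n(E° − E)/0.0592 = 2×(1.18 − 1.053)/0.0592 = 4.291.
With Q = [Mn²⁺]·P(H₂) / [H⁺]^2, solving for [H⁺] gives log[H⁺] = -2.645, so pH = 2.65.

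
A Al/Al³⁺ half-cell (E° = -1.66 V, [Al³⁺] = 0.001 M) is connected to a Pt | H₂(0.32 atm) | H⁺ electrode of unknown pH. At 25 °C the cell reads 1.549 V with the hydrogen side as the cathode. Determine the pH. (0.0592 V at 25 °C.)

E°_cell = 1.66 V and n = 6.
log Q = n(E° − E)/0.0592 = 6×(1.66 − 1.549)/0.0592 = 11.250.
With Q = [Al³⁺]^2·P(H₂)^3 / [H⁺]^6, solving for [H⁺] gives log[H⁺] = -3.122, so pH = 3.12.

pH = 3.12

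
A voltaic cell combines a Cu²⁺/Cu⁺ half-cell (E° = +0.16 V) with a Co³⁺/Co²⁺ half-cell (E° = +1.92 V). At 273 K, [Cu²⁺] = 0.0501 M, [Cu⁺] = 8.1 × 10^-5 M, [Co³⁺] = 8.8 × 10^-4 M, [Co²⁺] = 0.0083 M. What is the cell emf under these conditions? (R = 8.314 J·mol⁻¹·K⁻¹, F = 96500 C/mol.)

1.56 V

The Co³⁺/Co²⁺ couple has the higher reduction potential and acts as the cathode, so E°_cell = +1.92 − (+0.16) = 1.76 V.
Balancing electrons gives n = 1; the reaction quotient is Q = [Cu²⁺]·[Co²⁺]/([Cu⁺]·[Co³⁺]) = 5830.
E = E° − (RT/nF) ln Q = 1.76 − (8.314×273)/(1×96500) × (8.671) = 1.760 − 0.204 = 1.556 V.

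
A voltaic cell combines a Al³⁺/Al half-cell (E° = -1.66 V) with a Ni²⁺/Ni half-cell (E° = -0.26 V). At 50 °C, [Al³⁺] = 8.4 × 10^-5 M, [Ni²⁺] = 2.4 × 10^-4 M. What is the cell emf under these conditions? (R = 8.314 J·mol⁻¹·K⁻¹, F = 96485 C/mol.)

1.37 V

The Ni²⁺/Ni couple has the higher reduction potential and acts as the cathode, so E°_cell = -0.26 − (-1.66) = 1.40 V.
Balancing electrons gives n = 6; the reaction quotient is Q = [Al³⁺]^2/[Ni²⁺]^3 = 510.
E = E° − (RT/nF) ln Q = 1.40 − (8.314×323)/(6×96485) × (6.235) = 1.400 − 0.029 = 1.371 V.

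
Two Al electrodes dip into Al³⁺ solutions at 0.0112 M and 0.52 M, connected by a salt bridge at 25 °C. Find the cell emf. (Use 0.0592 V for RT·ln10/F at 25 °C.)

0.033 V

Both half-cells are Al³⁺/Al, so E°_cell = 0. The concentrated side is the cathode; the cell reaction moves Al³⁺ from high to low concentration with n = 3.
Q = [Al³⁺]_dilute/[Al³⁺]_conc = 0.0112/0.52 = 0.0215.
E = 0 − (0.0592/3) log Q = −(0.0592/3)(-1.667) = 0.0329 V.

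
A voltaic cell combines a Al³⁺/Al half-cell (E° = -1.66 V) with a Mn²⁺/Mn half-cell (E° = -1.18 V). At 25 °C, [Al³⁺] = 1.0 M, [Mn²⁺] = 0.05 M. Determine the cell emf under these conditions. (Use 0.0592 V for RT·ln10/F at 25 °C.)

0.441 V

The Mn²⁺/Mn couple has the higher reduction potential and acts as the cathode, so E°_cell = -1.18 − (-1.66) = 0.48 V.
Balancing electrons gives n = 6; the reaction quotient is Q = [Al³⁺]^2/[Mn²⁺]^3 = 8000.
At 25 °C, E = E° − (0.0592/n) log Q = 0.48 − (0.0592/6)(3.903) = 0.480 − 0.039 = 0.441 V.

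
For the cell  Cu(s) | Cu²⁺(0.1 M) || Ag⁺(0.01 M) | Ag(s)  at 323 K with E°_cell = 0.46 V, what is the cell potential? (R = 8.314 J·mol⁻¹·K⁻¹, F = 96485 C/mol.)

Balancing electrons gives n = 2; the reaction quotient is Q = [Cu²⁺]/[Ag⁺]^2 = 1000.
E = E° − (RT/nF) ln Q = 0.46 − (8.314×323)/(2×96485) × (6.908) = 0.460 − 0.096 = 0.364 V.

0.364 V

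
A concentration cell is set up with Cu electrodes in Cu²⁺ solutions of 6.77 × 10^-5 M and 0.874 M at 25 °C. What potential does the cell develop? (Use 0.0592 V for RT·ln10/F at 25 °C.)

0.12 V

Both half-cells are Cu²⁺/Cu, so E°_cell = 0. The concentrated side is the cathode; the cell reaction moves Cu²⁺ from high to low concentration with n = 2.
Q = [Cu²⁺]_dilute/[Cu²⁺]_conc = 6.77 × 10^-5/0.874 = 7.75 × 10^-5.
E = 0 − (0.0592/2) log Q = −(0.0592/2)(-4.111) = 0.1217 V.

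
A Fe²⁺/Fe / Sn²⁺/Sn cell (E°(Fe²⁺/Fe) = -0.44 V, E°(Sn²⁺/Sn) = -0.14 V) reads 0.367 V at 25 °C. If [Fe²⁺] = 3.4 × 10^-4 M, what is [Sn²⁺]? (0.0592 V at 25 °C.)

0.062 M

From the Nernst equation, log Q = n(E° − E)/0.0592 = 2(0.30 − 0.367)/0.0592 = -2.264, so Q = 0.00545.
With Q = [Fe²⁺]/[Sn²⁺] and the known concentrations, [Sn²⁺] in the denominator gives [Sn²⁺] = 0.062 M.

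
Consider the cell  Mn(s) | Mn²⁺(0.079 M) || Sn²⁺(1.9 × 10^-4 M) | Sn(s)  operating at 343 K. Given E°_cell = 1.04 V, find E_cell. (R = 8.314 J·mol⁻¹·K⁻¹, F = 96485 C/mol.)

Balancing electrons gives n = 2; the reaction quotient is Q = [Mn²⁺]/[Sn²⁺] = 416.
E = E° − (RT/nF) ln Q = 1.04 − (8.314×343)/(2×96485) × (6.030) = 1.040 − 0.089 = 0.951 V.

0.951 V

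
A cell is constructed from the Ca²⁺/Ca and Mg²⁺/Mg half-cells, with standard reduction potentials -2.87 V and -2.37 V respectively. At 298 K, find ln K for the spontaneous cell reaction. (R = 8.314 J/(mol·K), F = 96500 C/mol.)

E°_cell = -2.37 − (-2.87) = 0.50 V, with n = 2 electrons transferred.
At equilibrium E = 0, so the Nernst equation gives ln K = nFE°/RT = (2)(96500)(0.50)/((8.314)(298)) = 38.95.

ln K = 38.9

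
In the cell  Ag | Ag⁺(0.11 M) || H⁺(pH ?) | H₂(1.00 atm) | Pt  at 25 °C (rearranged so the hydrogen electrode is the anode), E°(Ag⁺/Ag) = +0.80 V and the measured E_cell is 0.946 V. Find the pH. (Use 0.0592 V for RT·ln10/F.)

E°_cell = 0.80 V and n = 2.
log Q = n(E° − E)/0.0592 = 2×(0.80 − 0.946)/0.0592 = -4.932.
With Q = [H⁺]^2 / ([Ag⁺]^2·P(H₂)), solving for [H⁺] gives log[H⁺] = -3.425, so pH = 3.42.

pH = 3.42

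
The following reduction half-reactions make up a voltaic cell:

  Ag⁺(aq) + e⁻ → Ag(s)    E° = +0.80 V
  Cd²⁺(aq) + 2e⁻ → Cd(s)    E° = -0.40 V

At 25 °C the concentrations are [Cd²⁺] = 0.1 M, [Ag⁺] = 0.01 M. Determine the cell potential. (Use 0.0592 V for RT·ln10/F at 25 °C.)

1.11 V

The Ag⁺/Ag couple has the higher reduction potential and acts as the cathode, so E°_cell = +0.80 − (-0.40) = 1.20 V.
Balancing electrons gives n = 2; the reaction quotient is Q = [Cd²⁺]/[Ag⁺]^2 = 1000.
At 25 °C, E = E° − (0.0592/n) log Q = 1.20 − (0.0592/2)(3.000) = 1.200 − 0.089 = 1.111 V.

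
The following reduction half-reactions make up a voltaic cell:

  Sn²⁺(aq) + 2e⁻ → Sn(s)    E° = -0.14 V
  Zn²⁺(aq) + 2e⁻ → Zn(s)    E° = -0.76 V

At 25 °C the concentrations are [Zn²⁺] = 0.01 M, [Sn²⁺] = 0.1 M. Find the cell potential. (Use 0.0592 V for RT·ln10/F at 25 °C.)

The Sn²⁺/Sn couple has the higher reduction potential and acts as the cathode, so E°_cell = -0.14 − (-0.76) = 0.62 V.
Balancing electrons gives n = 2; the reaction quotient is Q = [Zn²⁺]/[Sn²⁺] = 0.100.
At 25 °C, E = E° − (0.0592/n) log Q = 0.62 − (0.0592/2)(-1.000) = 0.620 + 0.030 = 0.650 V.

0.650 V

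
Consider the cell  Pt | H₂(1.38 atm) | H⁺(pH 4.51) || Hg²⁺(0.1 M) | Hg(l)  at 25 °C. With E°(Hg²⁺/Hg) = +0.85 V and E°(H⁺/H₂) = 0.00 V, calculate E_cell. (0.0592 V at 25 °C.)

The Hg²⁺/Hg couple is the cathode, so E°_cell = 0.85 V; n = 2.
[H⁺] = 10^(−4.51) = 3.1 × 10^-5 M, and Q = [H⁺]^2 / ([Hg²⁺]·P(H₂)) = 6.92 × 10^-9.
E = E° − (0.0592/2) log Q = 0.85 − (0.0592/2)(-8.160) = 1.092 V.

1.09 V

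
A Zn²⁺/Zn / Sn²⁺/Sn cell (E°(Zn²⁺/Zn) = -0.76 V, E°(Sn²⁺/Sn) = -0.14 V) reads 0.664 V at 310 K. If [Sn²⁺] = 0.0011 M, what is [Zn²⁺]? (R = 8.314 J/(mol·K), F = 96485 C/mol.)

4.1 × 10^-5 M

From the Nernst equation, ln Q = nF(E° − E)/RT = 2×96485×(0.62 − 0.664)/(8.314×310) = -3.294, so Q = 0.0371.
With Q = [Zn²⁺]/[Sn²⁺] and the known concentrations, [Zn²⁺] in the numerator gives [Zn²⁺] = 4.1 × 10^-5 M.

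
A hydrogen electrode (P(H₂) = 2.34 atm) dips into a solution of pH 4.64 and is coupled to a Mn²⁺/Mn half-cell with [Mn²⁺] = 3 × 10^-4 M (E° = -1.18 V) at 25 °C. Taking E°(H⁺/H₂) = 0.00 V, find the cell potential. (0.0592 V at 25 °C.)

1.00 V

The hydrogen couple is the cathode, so E°_cell = 1.18 V; n = 2.
[H⁺] = 10^(−4.64) = 2.3 × 10^-5 M, and Q = [Mn²⁺]·P(H₂) / [H⁺]^2 = 1.34 × 10^6.
E = E° − (0.0592/2) log Q = 1.18 − (0.0592/2)(6.126) = 0.999 V.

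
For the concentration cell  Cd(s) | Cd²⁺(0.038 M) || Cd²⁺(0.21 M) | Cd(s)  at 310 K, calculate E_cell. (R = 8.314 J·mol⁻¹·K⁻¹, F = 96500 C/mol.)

Both half-cells are Cd²⁺/Cd, so E°_cell = 0. The concentrated side is the cathode; the cell reaction moves Cd²⁺ from high to low concentration with n = 2.
Q = [Cd²⁺]_dilute/[Cd²⁺]_conc = 0.038/0.21 = 0.181.
E = 0 − (RT/nF) ln Q = −((8.314×310)/(2×96500))(-1.710) = 0.0228 V.

0.023 V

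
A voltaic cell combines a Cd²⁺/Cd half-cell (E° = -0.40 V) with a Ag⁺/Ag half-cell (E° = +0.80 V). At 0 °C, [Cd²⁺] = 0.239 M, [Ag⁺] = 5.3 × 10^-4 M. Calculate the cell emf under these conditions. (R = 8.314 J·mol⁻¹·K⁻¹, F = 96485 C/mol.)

The Ag⁺/Ag couple has the higher reduction potential and acts as the cathode, so E°_cell = +0.80 − (-0.40) = 1.20 V.
Balancing electrons gives n = 2; the reaction quotient is Q = [Cd²⁺]/[Ag⁺]^2 = 8.51 × 10^5.
E = E° − (RT/nF) ln Q = 1.20 − (8.314×273)/(2×96485) × (13.654) = 1.200 − 0.161 = 1.039 V.

1.04 V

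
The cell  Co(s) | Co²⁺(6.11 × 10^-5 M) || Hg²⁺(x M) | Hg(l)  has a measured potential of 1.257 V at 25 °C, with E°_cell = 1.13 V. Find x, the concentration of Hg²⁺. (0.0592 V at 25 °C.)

From the Nernst equation, log Q = n(E° − E)/0.0592 = 2(1.13 − 1.257)/0.0592 = -4.291, so Q = 5.12 × 10^-5.
With Q = [Co²⁺]/[Hg²⁺] and the known concentrations, [Hg²⁺] in the denominator gives [Hg²⁺] = 1.2 M.

1.2 M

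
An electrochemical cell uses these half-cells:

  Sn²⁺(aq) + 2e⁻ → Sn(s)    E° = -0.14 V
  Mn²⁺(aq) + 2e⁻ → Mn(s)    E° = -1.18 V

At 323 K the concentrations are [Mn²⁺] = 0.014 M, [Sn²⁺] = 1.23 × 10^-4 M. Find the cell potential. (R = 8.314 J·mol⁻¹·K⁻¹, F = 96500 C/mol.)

The Sn²⁺/Sn couple has the higher reduction potential and acts as the cathode, so E°_cell = -0.14 − (-1.18) = 1.04 V.
Balancing electrons gives n = 2; the reaction quotient is Q = [Mn²⁺]/[Sn²⁺] = 114.
E = E° − (RT/nF) ln Q = 1.04 − (8.314×323)/(2×96500) × (4.735) = 1.040 − 0.066 = 0.974 V.

0.974 V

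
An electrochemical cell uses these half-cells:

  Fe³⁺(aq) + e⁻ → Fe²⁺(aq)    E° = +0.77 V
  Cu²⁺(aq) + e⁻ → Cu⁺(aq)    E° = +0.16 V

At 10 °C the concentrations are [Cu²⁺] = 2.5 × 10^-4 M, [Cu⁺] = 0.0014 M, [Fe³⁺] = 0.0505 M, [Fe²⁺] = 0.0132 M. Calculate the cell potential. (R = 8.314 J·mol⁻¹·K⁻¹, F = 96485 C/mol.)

0.685 V

The Fe³⁺/Fe²⁺ couple has the higher reduction potential and acts as the cathode, so E°_cell = +0.77 − (+0.16) = 0.61 V.
Balancing electrons gives n = 1; the reaction quotient is Q = [Cu²⁺]·[Fe²⁺]/([Cu⁺]·[Fe³⁺]) = 0.0467.
E = E° − (RT/nF) ln Q = 0.61 − (8.314×283)/(1×96485) × (-3.065) = 0.610 + 0.075 = 0.685 V.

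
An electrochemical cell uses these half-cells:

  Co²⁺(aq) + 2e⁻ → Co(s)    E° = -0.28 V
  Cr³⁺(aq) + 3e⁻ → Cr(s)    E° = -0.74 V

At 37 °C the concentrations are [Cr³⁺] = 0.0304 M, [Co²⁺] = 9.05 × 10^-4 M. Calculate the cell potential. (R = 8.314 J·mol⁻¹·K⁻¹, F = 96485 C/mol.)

0.398 V

The Co²⁺/Co couple has the higher reduction potential and acts as the cathode, so E°_cell = -0.28 − (-0.74) = 0.46 V.
Balancing electrons gives n = 6; the reaction quotient is Q = [Cr³⁺]^2/[Co²⁺]^3 = 1.25 × 10^6.
E = E° − (RT/nF) ln Q = 0.46 − (8.314×310)/(6×96485) × (14.036) = 0.460 − 0.062 = 0.398 V.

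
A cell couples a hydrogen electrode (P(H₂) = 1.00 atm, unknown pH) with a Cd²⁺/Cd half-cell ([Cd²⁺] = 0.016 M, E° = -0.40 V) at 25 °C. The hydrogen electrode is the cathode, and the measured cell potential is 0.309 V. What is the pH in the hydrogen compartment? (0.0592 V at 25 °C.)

E°_cell = 0.40 V and n = 2.
log Q = n(E° − E)/0.0592 = 2×(0.40 − 0.309)/0.0592 = 3.074.
With Q = [Cd²⁺]·P(H₂) / [H⁺]^2, solving for [H⁺] gives log[H⁺] = -2.435, so pH = 2.44.

pH = 2.44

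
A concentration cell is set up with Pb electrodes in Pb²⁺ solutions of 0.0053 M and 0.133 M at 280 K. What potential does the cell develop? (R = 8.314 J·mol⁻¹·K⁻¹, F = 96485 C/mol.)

0.039 V

Both half-cells are Pb²⁺/Pb, so E°_cell = 0. The concentrated side is the cathode; the cell reaction moves Pb²⁺ from high to low concentration with n = 2.
Q = [Pb²⁺]_dilute/[Pb²⁺]_conc = 0.0053/0.133 = 0.0398.
E = 0 − (RT/nF) ln Q = −((8.314×280)/(2×96485))(-3.223) = 0.0389 V.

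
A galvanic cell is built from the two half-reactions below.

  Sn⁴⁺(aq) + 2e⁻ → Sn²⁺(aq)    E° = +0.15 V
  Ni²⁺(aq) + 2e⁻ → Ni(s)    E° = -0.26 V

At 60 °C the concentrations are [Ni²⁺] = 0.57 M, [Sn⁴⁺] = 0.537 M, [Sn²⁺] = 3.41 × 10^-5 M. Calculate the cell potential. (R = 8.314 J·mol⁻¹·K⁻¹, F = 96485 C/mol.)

0.557 V

The Sn⁴⁺/Sn²⁺ couple has the higher reduction potential and acts as the cathode, so E°_cell = +0.15 − (-0.26) = 0.41 V.
Balancing electrons gives n = 2; the reaction quotient is Q = [Ni²⁺]·[Sn²⁺]/[Sn⁴⁺] = 3.62 × 10^-5.
E = E° − (RT/nF) ln Q = 0.41 − (8.314×333)/(2×96485) × (-10.227) = 0.410 + 0.147 = 0.557 V.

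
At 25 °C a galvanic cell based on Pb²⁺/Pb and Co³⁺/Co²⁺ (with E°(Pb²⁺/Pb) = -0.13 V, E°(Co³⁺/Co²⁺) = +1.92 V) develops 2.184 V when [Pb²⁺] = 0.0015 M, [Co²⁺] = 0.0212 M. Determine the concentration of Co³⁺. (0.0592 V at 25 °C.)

0.15 M

From the Nernst equation, log Q = n(E° − E)/0.0592 = 2(2.05 − 2.184)/0.0592 = -4.527, so Q = 2.97 × 10^-5.
With Q = [Pb²⁺]·[Co²⁺]^2/[Co³⁺]^2 and the known concentrations, [Co³⁺]^2 in the denominator gives [Co³⁺] = 0.15 M.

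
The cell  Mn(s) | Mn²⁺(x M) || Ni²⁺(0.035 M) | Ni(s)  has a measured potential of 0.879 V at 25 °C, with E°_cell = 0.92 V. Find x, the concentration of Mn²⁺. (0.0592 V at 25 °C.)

0.85 M

From the Nernst equation, log Q = n(E° − E)/0.0592 = 2(0.92 − 0.879)/0.0592 = 1.385, so Q = 24.3.
With Q = [Mn²⁺]/[Ni²⁺] and the known concentrations, [Mn²⁺] in the numerator gives [Mn²⁺] = 0.85 M.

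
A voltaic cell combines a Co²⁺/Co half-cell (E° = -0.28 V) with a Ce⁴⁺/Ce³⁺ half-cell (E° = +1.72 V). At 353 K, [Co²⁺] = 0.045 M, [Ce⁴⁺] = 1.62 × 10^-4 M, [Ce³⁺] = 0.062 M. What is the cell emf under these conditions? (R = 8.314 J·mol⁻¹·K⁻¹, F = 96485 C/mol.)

The Ce⁴⁺/Ce³⁺ couple has the higher reduction potential and acts as the cathode, so E°_cell = +1.72 − (-0.28) = 2.00 V.
Balancing electrons gives n = 2; the reaction quotient is Q = [Co²⁺]·[Ce³⁺]^2/[Ce⁴⁺]^2 = 6590.
E = E° − (RT/nF) ln Q = 2.00 − (8.314×353)/(2×96485) × (8.793) = 2.000 − 0.134 = 1.866 V.

1.87 V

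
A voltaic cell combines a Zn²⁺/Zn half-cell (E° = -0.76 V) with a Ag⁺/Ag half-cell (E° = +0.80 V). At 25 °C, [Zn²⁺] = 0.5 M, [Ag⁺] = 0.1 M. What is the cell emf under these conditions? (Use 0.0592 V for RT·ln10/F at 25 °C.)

1.51 V

The Ag⁺/Ag couple has the higher reduction potential and acts as the cathode, so E°_cell = +0.80 − (-0.76) = 1.56 V.
Balancing electrons gives n = 2; the reaction quotient is Q = [Zn²⁺]/[Ag⁺]^2 = 50.0.
At 25 °C, E = E° − (0.0592/n) log Q = 1.56 − (0.0592/2)(1.699) = 1.560 − 0.050 = 1.510 V.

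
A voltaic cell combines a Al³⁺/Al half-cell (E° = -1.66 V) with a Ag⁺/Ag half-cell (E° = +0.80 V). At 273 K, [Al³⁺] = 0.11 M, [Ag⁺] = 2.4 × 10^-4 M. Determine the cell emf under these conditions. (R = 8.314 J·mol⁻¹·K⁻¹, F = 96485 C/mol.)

2.28 V

The Ag⁺/Ag couple has the higher reduction potential and acts as the cathode, so E°_cell = +0.80 − (-1.66) = 2.46 V.
Balancing electrons gives n = 3; the reaction quotient is Q = [Al³⁺]/[Ag⁺]^3 = 7.96 × 10^9.
E = E° − (RT/nF) ln Q = 2.46 − (8.314×273)/(3×96485) × (22.797) = 2.460 − 0.179 = 2.281 V.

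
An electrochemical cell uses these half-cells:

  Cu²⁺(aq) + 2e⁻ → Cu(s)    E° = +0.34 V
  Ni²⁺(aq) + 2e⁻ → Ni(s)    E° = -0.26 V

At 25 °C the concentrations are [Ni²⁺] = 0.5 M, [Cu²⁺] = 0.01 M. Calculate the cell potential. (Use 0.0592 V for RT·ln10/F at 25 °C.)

The Cu²⁺/Cu couple has the higher reduction potential and acts as the cathode, so E°_cell = +0.34 − (-0.26) = 0.60 V.
Balancing electrons gives n = 2; the reaction quotient is Q = [Ni²⁺]/[Cu²⁺] = 50.0.
At 25 °C, E = E° − (0.0592/n) log Q = 0.60 − (0.0592/2)(1.699) = 0.600 − 0.050 = 0.550 V.

0.550 V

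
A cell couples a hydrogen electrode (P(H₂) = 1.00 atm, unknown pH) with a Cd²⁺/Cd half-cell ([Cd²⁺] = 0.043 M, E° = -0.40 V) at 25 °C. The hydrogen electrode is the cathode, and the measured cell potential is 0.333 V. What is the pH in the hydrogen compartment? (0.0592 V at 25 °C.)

pH = 1.82

E°_cell = 0.40 V and n = 2.
log Q = n(E° − E)/0.0592 = 2×(0.40 − 0.333)/0.0592 = 2.264.
With Q = [Cd²⁺]·P(H₂) / [H⁺]^2, solving for [H⁺] gives log[H⁺] = -1.815, so pH = 1.82.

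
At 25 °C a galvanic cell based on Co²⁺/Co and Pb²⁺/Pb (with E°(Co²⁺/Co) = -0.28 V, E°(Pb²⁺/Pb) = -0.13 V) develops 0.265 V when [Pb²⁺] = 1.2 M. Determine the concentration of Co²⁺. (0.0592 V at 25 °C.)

1.6 × 10^-4 M

From the Nernst equation, log Q = n(E° − E)/0.0592 = 2(0.15 − 0.265)/0.0592 = -3.885, so Q = 1.3 × 10^-4.
With Q = [Co²⁺]/[Pb²⁺] and the known concentrations, [Co²⁺] in the numerator gives [Co²⁺] = 1.6 × 10^-4 M.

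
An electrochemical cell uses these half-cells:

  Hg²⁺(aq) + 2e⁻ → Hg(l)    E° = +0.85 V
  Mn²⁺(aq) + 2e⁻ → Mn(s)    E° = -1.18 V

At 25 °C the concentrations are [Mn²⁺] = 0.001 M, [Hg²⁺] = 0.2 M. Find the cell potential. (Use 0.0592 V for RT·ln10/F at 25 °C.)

2.10 V

The Hg²⁺/Hg couple has the higher reduction potential and acts as the cathode, so E°_cell = +0.85 − (-1.18) = 2.03 V.
Balancing electrons gives n = 2; the reaction quotient is Q = [Mn²⁺]/[Hg²⁺] = 0.00500.
At 25 °C, E = E° − (0.0592/n) log Q = 2.03 − (0.0592/2)(-2.301) = 2.030 + 0.068 = 2.098 V.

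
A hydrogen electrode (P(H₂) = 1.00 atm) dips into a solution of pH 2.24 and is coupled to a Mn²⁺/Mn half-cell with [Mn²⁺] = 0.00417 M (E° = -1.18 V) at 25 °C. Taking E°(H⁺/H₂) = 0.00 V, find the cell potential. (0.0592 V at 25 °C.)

The hydrogen couple is the cathode, so E°_cell = 1.18 V; n = 2.
[H⁺] = 10^(−2.24) = 0.0058 M, and Q = [Mn²⁺]·P(H₂) / [H⁺]^2 = 126.
E = E° − (0.0592/2) log Q = 1.18 − (0.0592/2)(2.100) = 1.118 V.

1.12 V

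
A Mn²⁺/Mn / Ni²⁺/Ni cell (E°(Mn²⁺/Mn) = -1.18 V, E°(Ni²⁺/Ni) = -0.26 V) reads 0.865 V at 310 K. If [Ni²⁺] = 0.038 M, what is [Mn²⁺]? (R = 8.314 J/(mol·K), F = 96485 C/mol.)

From the Nernst equation, ln Q = nF(E° − E)/RT = 2×96485×(0.92 − 0.865)/(8.314×310) = 4.118, so Q = 61.4.
With Q = [Mn²⁺]/[Ni²⁺] and the known concentrations, [Mn²⁺] in the numerator gives [Mn²⁺] = 2.3 M.

2.3 M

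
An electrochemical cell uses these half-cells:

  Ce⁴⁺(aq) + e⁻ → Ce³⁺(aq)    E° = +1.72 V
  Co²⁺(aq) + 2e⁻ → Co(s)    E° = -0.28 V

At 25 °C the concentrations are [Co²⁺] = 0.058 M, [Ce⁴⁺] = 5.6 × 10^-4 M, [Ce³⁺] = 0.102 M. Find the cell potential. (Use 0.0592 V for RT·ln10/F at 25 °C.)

1.90 V

The Ce⁴⁺/Ce³⁺ couple has the higher reduction potential and acts as the cathode, so E°_cell = +1.72 − (-0.28) = 2.00 V.
Balancing electrons gives n = 2; the reaction quotient is Q = [Co²⁺]·[Ce³⁺]^2/[Ce⁴⁺]^2 = 1920.
At 25 °C, E = E° − (0.0592/n) log Q = 2.00 − (0.0592/2)(3.284) = 2.000 − 0.097 = 1.903 V.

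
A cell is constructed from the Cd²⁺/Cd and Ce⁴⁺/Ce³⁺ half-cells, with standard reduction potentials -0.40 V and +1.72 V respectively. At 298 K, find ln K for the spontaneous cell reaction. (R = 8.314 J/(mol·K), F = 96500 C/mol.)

ln K = 165.1

E°_cell = +1.72 − (-0.40) = 2.12 V, with n = 2 electrons transferred.
At equilibrium E = 0, so the Nernst equation gives ln K = nFE°/RT = (2)(96500)(2.12)/((8.314)(298)) = 165.15.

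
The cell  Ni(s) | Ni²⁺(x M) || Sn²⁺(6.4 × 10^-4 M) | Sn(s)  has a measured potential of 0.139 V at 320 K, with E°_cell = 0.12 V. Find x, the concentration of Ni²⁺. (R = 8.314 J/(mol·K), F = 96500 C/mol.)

From the Nernst equation, ln Q = nF(E° − E)/RT = 2×96500×(0.12 − 0.139)/(8.314×320) = -1.378, so Q = 0.252.
With Q = [Ni²⁺]/[Sn²⁺] and the known concentrations, [Ni²⁺] in the numerator gives [Ni²⁺] = 1.6 × 10^-4 M.

1.6 × 10^-4 M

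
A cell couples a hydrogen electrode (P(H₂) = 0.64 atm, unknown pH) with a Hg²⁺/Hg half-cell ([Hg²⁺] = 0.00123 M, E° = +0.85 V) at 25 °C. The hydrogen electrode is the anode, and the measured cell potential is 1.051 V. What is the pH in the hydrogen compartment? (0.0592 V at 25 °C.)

pH = 4.95

E°_cell = 0.85 V and n = 2.
log Q = n(E° − E)/0.0592 = 2×(0.85 − 1.051)/0.0592 = -6.791.
With Q = [H⁺]^2 / ([Hg²⁺]·P(H₂)), solving for [H⁺] gives log[H⁺] = -4.947, so pH = 4.95.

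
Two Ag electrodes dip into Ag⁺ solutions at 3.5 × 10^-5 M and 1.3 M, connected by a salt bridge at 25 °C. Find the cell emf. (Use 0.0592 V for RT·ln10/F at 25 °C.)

0.27 V

Both half-cells are Ag⁺/Ag, so E°_cell = 0. The concentrated side is the cathode; the cell reaction moves Ag⁺ from high to low concentration with n = 1.
Q = [Ag⁺]_dilute/[Ag⁺]_conc = 3.5 × 10^-5/1.3 = 2.69 × 10^-5.
E = 0 − (0.0592/1) log Q = −(0.0592/1)(-4.570) = 0.2705 V.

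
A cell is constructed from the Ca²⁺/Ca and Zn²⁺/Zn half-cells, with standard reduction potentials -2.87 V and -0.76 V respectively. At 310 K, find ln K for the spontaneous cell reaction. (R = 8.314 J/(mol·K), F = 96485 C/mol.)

E°_cell = -0.76 − (-2.87) = 2.11 V, with n = 2 electrons transferred.
At equilibrium E = 0, so the Nernst equation gives ln K = nFE°/RT = (2)(96485)(2.11)/((8.314)(310)) = 157.98.

ln K = 158.0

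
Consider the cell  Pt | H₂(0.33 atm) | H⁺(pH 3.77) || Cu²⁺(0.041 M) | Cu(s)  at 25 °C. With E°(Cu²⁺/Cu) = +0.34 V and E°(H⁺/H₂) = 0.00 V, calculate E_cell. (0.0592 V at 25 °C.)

The Cu²⁺/Cu couple is the cathode, so E°_cell = 0.34 V; n = 2.
[H⁺] = 10^(−3.77) = 1.7 × 10^-4 M, and Q = [H⁺]^2 / ([Cu²⁺]·P(H₂)) = 2.13 × 10^-6.
E = E° − (0.0592/2) log Q = 0.34 − (0.0592/2)(-5.671) = 0.508 V.

0.51 V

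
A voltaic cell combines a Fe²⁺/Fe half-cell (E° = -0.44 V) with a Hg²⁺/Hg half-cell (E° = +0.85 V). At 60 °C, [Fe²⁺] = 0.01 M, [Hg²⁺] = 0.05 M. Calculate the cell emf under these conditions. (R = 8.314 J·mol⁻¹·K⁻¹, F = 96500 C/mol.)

The Hg²⁺/Hg couple has the higher reduction potential and acts as the cathode, so E°_cell = +0.85 − (-0.44) = 1.29 V.
Balancing electrons gives n = 2; the reaction quotient is Q = [Fe²⁺]/[Hg²⁺] = 0.200.
E = E° − (RT/nF) ln Q = 1.29 − (8.314×333)/(2×96500) × (-1.609) = 1.290 + 0.023 = 1.313 V.

1.31 V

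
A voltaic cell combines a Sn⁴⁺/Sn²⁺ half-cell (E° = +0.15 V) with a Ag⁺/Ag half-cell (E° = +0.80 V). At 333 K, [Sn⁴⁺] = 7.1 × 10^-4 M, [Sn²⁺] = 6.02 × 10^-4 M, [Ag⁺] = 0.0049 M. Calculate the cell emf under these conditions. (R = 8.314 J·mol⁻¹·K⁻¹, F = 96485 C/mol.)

0.495 V

The Ag⁺/Ag couple has the higher reduction potential and acts as the cathode, so E°_cell = +0.80 − (+0.15) = 0.65 V.
Balancing electrons gives n = 2; the reaction quotient is Q = [Sn⁴⁺]/([Sn²⁺]·[Ag⁺]^2) = 4.91 × 10^4.
E = E° − (RT/nF) ln Q = 0.65 − (8.314×333)/(2×96485) × (10.802) = 0.650 − 0.155 = 0.495 V.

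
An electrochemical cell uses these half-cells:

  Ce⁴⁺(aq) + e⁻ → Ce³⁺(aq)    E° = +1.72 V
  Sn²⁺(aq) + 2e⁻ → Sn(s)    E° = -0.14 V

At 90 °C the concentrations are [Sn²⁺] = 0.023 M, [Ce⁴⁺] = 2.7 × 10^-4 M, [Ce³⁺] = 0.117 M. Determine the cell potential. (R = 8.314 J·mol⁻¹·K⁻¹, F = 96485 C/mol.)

1.73 V

The Ce⁴⁺/Ce³⁺ couple has the higher reduction potential and acts as the cathode, so E°_cell = +1.72 − (-0.14) = 1.86 V.
Balancing electrons gives n = 2; the reaction quotient is Q = [Sn²⁺]·[Ce³⁺]^2/[Ce⁴⁺]^2 = 4320.
E = E° − (RT/nF) ln Q = 1.86 − (8.314×363)/(2×96485) × (8.371) = 1.860 − 0.131 = 1.729 V.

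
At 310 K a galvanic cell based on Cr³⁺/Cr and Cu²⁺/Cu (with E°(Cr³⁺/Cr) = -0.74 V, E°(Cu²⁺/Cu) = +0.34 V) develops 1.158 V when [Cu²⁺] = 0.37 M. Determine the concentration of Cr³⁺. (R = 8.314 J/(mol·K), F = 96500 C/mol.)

3.5 × 10^-5 M

From the Nernst equation, ln Q = nF(E° − E)/RT = 6×96500×(1.08 − 1.158)/(8.314×310) = -17.523, so Q = 2.45 × 10^-8.
With Q = [Cr³⁺]^2/[Cu²⁺]^3 and the known concentrations, [Cr³⁺]^2 in the numerator gives [Cr³⁺] = 3.5 × 10^-5 M.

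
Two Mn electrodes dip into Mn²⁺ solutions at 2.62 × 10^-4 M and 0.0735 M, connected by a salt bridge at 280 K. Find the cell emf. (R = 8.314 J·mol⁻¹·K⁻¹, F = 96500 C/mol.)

0.068 V

Both half-cells are Mn²⁺/Mn, so E°_cell = 0. The concentrated side is the cathode; the cell reaction moves Mn²⁺ from high to low concentration with n = 2.
Q = [Mn²⁺]_dilute/[Mn²⁺]_conc = 2.62 × 10^-4/0.0735 = 0.00356.
E = 0 − (RT/nF) ln Q = −((8.314×280)/(2×96500))(-5.637) = 0.0680 V.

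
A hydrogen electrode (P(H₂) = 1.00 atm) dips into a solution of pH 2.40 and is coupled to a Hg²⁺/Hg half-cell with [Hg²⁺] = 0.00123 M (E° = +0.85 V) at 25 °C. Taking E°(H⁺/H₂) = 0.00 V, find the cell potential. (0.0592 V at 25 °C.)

The Hg²⁺/Hg couple is the cathode, so E°_cell = 0.85 V; n = 2.
[H⁺] = 10^(−2.40) = 0.0040 M, and Q = [H⁺]^2 / ([Hg²⁺]·P(H₂)) = 0.0129.
E = E° − (0.0592/2) log Q = 0.85 − (0.0592/2)(-1.890) = 0.906 V.

0.91 V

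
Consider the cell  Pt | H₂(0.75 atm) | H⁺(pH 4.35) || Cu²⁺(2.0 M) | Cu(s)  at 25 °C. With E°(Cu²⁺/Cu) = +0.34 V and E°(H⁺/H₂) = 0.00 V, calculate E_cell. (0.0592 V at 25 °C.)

0.60 V

The Cu²⁺/Cu couple is the cathode, so E°_cell = 0.34 V; n = 2.
[H⁺] = 10^(−4.35) = 4.5 × 10^-5 M, and Q = [H⁺]^2 / ([Cu²⁺]·P(H₂)) = 1.33 × 10^-9.
E = E° − (0.0592/2) log Q = 0.34 − (0.0592/2)(-8.876) = 0.603 V.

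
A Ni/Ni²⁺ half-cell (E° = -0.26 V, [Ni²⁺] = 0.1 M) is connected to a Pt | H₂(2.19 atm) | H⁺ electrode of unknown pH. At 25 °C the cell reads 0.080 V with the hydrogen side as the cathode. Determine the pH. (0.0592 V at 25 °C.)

pH = 3.37

E°_cell = 0.26 V and n = 2.
log Q = n(E° − E)/0.0592 = 2×(0.26 − 0.080)/0.0592 = 6.081.
With Q = [Ni²⁺]·P(H₂) / [H⁺]^2, solving for [H⁺] gives log[H⁺] = -3.370, so pH = 3.37.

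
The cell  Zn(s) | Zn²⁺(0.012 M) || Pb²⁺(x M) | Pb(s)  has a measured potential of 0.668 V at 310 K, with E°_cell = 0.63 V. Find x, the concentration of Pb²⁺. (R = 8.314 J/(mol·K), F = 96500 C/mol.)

0.21 M

From the Nernst equation, ln Q = nF(E° − E)/RT = 2×96500×(0.63 − 0.668)/(8.314×310) = -2.846, so Q = 0.0581.
With Q = [Zn²⁺]/[Pb²⁺] and the known concentrations, [Pb²⁺] in the denominator gives [Pb²⁺] = 0.21 M.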